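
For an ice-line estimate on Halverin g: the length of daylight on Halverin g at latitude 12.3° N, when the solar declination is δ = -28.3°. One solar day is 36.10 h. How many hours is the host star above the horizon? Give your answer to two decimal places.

16.70 h

cos H₀ = −tan φ · tan δ = −tan(+12.3°) × tan(-28.300°) = 0.1174, so H₀ = 1.4531 rad = 83.26°.
Daylight = 2H₀/(2π) × 36.10 h = (1.4531/π) × 36.10 = 16.70 h.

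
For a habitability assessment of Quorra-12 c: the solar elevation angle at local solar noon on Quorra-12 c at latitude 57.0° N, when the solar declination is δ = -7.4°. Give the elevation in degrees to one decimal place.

25.6°

At local noon the hour angle is zero, so the zenith angle equals |ϕ − δ| = |+57.0° − (-7.400°)| = 64.400°.
Elevation = 90° − 64.400° = 25.6°.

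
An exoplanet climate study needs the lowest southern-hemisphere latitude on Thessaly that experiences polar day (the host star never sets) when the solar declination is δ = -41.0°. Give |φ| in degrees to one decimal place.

Polar day requires cos H₀ = −tan φ tan δ ≤ −1, i.e. tan φ tan δ ≥ 1.
The boundary is |tan φ| · |tan δ| = 1, so |φ| = 90° − |δ| = 90° − 41.0° = 49.0° in the southern hemisphere.

|φ| = 49.0°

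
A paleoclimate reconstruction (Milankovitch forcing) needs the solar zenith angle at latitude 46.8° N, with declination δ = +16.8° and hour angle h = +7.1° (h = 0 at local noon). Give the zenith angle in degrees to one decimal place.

θ_z = 30.6°

cos θ_z = sin φ sin δ + cos φ cos δ cos h = 0.210695 + 0.650305 = 0.861000.
θ_z = arccos(0.861000) = 30.6°.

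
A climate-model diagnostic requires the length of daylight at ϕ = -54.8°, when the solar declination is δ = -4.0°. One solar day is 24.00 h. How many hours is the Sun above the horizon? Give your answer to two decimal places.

cos h₀ = −tan ϕ · tan δ = −tan(-54.8°) × tan(-4.000°) = -0.0991, so h₀ = 1.6701 rad = 95.69°.
Daylight = 2h₀/(2π) × 24.00 h = (1.6701/π) × 24.00 = 12.76 h.

12.76 h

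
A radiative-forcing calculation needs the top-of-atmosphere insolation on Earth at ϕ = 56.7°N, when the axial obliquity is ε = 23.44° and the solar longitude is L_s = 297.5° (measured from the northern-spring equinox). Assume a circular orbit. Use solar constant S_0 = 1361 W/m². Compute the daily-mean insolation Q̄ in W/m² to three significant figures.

Q̄ ≈ 59.7 W/m²

Solar declination: sin δ = sin ε · sin L_s = sin 23.44° × sin 297.5° = -0.35284, so δ = -20.661°.
cos h₀ = −tan(+56.7°) tan(-20.661°) = 0.5741, h₀ = 0.9593 rad.
Bracket: h₀ sin ϕ sin δ + cos ϕ cos δ sin h₀ = 0.9593×0.83581×-0.35284 + 0.54902×0.93568×0.81880 = -0.282904 + 0.420623 = 0.137719.
Q̄ = (S_0/π) × [bracket] = (1361/π) × 0.137719 = 59.66 W/m².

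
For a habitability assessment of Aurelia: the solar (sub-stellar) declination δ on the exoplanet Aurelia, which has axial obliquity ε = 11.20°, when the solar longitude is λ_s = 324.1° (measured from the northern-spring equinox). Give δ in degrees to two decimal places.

δ = -6.54°

sin δ = sin ε · sin λ_s = sin 11.20° × sin 324.1° = -0.113894.
δ = arcsin(-0.113894) = -6.54°.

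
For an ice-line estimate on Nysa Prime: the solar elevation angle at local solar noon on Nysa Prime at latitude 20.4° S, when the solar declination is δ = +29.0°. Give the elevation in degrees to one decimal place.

At local noon the hour angle is zero, so the zenith angle equals |φ − δ| = |-20.4° − (+29.000°)| = 49.400°.
Elevation = 90° − 49.400° = 40.6°.

40.6°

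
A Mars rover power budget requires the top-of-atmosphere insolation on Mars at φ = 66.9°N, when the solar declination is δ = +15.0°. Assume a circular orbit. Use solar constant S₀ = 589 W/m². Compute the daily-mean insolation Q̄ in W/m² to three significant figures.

Q̄ ≈ 156 W/m²

cos H₀ = −tan(+66.9°) tan(+15.000°) = -0.6282, H₀ = 2.2500 rad.
Bracket: H₀ sin φ sin δ + cos φ cos δ sin H₀ = 2.2500×0.91982×0.25882 + 0.39234×0.96593×0.77805 = 0.535653 + 0.294860 = 0.830513.
Q̄ = (S₀/π) × [bracket] = (589/π) × 0.830513 = 155.7 W/m².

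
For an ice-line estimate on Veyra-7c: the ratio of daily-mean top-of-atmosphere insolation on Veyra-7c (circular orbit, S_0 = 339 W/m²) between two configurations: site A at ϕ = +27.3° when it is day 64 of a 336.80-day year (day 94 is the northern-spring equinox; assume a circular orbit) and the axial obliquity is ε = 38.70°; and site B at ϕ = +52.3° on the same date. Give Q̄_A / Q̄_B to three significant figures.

— Configuration A (ϕ=+27.3°):
Solar longitude: L_s = 360° × (64 − 94)/336.80 = -32.067°, i.e. -32.067° + 360° = 327.933°.
sin δ = sin 38.70° × sin 327.933° = -0.33194, so δ = -19.387°.
cos h₀ = −tan(+27.3°) tan(-19.387°) = 0.1816, h₀ = 1.3882 rad.
Bracket: h₀ sin ϕ sin δ + cos ϕ cos δ sin h₀ = 1.3882×0.45865×-0.33194 + 0.88862×0.94330×0.98337 = -0.211346 + 0.824295 = 0.612949.
Q̄ = (S_0/π) × [bracket] = (339/π) × 0.612949 = 66.142 W/m².
— Configuration B (ϕ=+52.3°):
cos h₀ = −tan(+52.3°) tan(-19.387°) = 0.4553, h₀ = 1.0981 rad.
Bracket: h₀ sin ϕ sin δ + cos ϕ cos δ sin h₀ = 1.0981×0.79122×-0.33194 + 0.61153×0.94330×0.89034 = -0.288402 + 0.513598 = 0.225196.
Q̄ = (S_0/π) × [bracket] = (339/π) × 0.225196 = 24.300 W/m².
Ratio Q̄_A / Q̄_B = 66.142 / 24.300 = 2.722.

Q̄_A / Q̄_B ≈ 2.72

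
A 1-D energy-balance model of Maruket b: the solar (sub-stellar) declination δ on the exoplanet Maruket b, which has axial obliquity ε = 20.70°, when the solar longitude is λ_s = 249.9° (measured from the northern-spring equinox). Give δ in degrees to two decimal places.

sin δ = sin ε · sin λ_s = sin 20.70° × sin 249.9° = -0.331946.
δ = arcsin(-0.331946) = -19.39°.

δ = -19.39°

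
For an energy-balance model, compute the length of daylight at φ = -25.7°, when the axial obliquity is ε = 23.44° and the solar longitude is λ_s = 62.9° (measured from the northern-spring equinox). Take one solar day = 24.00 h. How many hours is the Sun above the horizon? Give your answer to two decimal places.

Solar declination: sin δ = sin ε · sin λ_s = sin 23.44° × sin 62.9° = 0.35412, so δ = +20.739°.
cos H₀ = −tan φ · tan δ = −tan(-25.7°) × tan(+20.739°) = 0.1822, so H₀ = 1.3875 rad = 79.50°.
Daylight = 2H₀/(2π) × 24.00 h = (1.3875/π) × 24.00 = 10.60 h.

10.60 h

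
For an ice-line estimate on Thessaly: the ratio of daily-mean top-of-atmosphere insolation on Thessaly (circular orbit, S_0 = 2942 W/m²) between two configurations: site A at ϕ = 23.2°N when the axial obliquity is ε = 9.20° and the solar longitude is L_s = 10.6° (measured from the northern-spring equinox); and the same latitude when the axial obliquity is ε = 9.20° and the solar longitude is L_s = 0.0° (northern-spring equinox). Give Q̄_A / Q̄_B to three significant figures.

Q̄_A / Q̄_B ≈ 1.02

— Configuration A (ϕ=+23.2°):
Solar declination: sin δ = sin ε · sin L_s = sin 9.20° × sin 10.6° = 0.02941, so δ = +1.685°.
cos h₀ = −tan(+23.2°) tan(+1.685°) = -0.0126, h₀ = 1.5834 rad.
Bracket: h₀ sin ϕ sin δ + cos ϕ cos δ sin h₀ = 1.5834×0.39394×0.02941 + 0.91914×0.99957×0.99992 = 0.018345 + 0.918671 = 0.937016.
Q̄ = (S_0/π) × [bracket] = (2942/π) × 0.937016 = 877.49 W/m².
— Configuration B (ϕ=+23.2°):
Solar declination: sin δ = sin ε · sin L_s = sin 9.20° × sin 0.0° = 0.00000, so δ = +0.000°.
cos h₀ = −tan(+23.2°) tan(+0.000°) = -0.0000, h₀ = 1.5708 rad.
Bracket: h₀ sin ϕ sin δ + cos ϕ cos δ sin h₀ = 1.5708×0.39394×0.00000 + 0.91914×1.00000×1.00000 = 0.000000 + 0.919140 = 0.919140.
Q̄ = (S_0/π) × [bracket] = (2942/π) × 0.919140 = 860.74 W/m².
Ratio Q̄_A / Q̄_B = 877.49 / 860.74 = 1.019.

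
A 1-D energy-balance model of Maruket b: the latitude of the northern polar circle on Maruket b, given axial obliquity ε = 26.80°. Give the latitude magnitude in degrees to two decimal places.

The polar circle is the lowest latitude that experiences at least one full rotation of continuous daylight at the northern-summer solstice; it lies at |ϕ| = 90° − ε = 90° − 26.80° = 63.20°.

63.20°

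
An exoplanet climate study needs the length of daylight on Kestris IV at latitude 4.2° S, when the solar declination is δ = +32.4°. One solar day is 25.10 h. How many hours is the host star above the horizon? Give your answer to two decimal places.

cos H₀ = −tan φ · tan δ = −tan(-4.2°) × tan(+32.400°) = 0.0466, so H₀ = 1.5242 rad = 87.33°.
Daylight = 2H₀/(2π) × 25.10 h = (1.5242/π) × 25.10 = 12.18 h.

12.18 h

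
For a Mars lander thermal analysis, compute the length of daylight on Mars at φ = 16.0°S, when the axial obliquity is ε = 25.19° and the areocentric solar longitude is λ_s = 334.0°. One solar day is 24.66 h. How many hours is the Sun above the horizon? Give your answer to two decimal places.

12.76 h

sin δ = sin 25.19° × sin 334.0° = -0.18658, so δ = -10.753°.
cos H₀ = −tan φ · tan δ = −tan(-16.0°) × tan(-10.753°) = -0.0545, so H₀ = 1.6253 rad = 93.12°.
Daylight = 2H₀/(2π) × 24.66 h = (1.6253/π) × 24.66 = 12.76 h.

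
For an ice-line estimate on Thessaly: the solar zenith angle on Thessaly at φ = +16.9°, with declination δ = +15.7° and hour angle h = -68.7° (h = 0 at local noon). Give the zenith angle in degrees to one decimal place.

θ_z = 65.6°

cos θ_z = sin φ sin δ + cos φ cos δ cos h = 0.078664 + 0.334597 = 0.413261.
θ_z = arccos(0.413261) = 65.6°.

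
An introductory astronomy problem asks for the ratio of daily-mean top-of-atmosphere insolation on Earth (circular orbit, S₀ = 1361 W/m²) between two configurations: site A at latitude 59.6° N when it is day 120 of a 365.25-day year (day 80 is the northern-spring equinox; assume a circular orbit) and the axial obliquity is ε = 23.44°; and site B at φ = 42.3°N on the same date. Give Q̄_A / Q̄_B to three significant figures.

— Configuration A (φ=+59.6°):
Solar longitude: λ_s = 360° × (120 − 80)/365.25 = 39.425°.
sin δ = sin 23.44° × sin 39.425° = 0.25262, so δ = +14.633°.
cos H₀ = −tan(+59.6°) tan(+14.633°) = -0.4450, H₀ = 2.0320 rad.
Bracket: H₀ sin φ sin δ + cos φ cos δ sin H₀ = 2.0320×0.86251×0.25262 + 0.50603×0.96756×0.89552 = 0.442747 + 0.438459 = 0.881206.
Q̄ = (S₀/π) × [bracket] = (1361/π) × 0.881206 = 381.76 W/m².
— Configuration B (φ=+42.3°):
cos H₀ = −tan(+42.3°) tan(+14.633°) = -0.2376, H₀ = 1.8107 rad.
Bracket: H₀ sin φ sin δ + cos φ cos δ sin H₀ = 1.8107×0.67301×0.25262 + 0.73963×0.96756×0.97137 = 0.307848 + 0.695148 = 1.002996.
Q̄ = (S₀/π) × [bracket] = (1361/π) × 1.002996 = 434.52 W/m².
Ratio Q̄_A / Q̄_B = 381.76 / 434.52 = 0.8786.

Q̄_A / Q̄_B ≈ 0.879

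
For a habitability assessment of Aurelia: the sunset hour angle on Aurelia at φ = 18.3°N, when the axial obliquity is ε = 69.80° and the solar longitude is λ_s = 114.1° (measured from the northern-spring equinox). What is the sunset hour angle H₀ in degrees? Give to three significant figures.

Solar declination: sin δ = sin ε · sin λ_s = sin 69.80° × sin 114.1° = 0.85669, so δ = +58.947°.
cos H₀ = −tan φ · tan δ = −tan(+18.3°) × tan(+58.947°) = -0.5493, so H₀ = 2.1523 rad = 123.32°.

H₀ = 123°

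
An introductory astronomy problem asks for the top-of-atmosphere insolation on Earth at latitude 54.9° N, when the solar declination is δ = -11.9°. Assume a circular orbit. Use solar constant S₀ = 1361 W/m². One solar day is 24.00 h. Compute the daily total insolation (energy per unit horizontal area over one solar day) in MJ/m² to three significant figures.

cos H₀ = −tan(+54.9°) tan(-11.900°) = 0.2998, H₀ = 1.2663 rad.
Bracket: H₀ sin φ sin δ + cos φ cos δ sin H₀ = 1.2663×0.81815×-0.20620 + 0.57501×0.97851×0.95399 = -0.213628 + 0.536765 = 0.323137.
Q̄ = (S₀/π) × [bracket] = (1361/π) × 0.323137 = 139.99 W/m².
Daily total = Q̄ × 24.00 h × 3600 s/h = 139.99 × 24.00 × 3600 / 10⁶ = 12.10 MJ/m².

12.1 MJ/m²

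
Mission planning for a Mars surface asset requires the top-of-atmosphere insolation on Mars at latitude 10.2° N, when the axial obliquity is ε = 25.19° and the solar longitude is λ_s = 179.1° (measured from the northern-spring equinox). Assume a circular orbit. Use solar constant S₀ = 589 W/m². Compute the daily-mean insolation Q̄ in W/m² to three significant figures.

Solar declination: sin δ = sin ε · sin λ_s = sin 25.19° × sin 179.1° = 0.00669, so δ = +0.383°.
cos H₀ = −tan(+10.2°) tan(+0.383°) = -0.0012, H₀ = 1.5720 rad.
Bracket: H₀ sin φ sin δ + cos φ cos δ sin H₀ = 1.5720×0.17708×0.00669 + 0.98420×0.99998×1.00000 = 0.001862 + 0.984180 = 0.986042.
Q̄ = (S₀/π) × [bracket] = (589/π) × 0.986042 = 184.9 W/m².

Q̄ ≈ 185 W/m²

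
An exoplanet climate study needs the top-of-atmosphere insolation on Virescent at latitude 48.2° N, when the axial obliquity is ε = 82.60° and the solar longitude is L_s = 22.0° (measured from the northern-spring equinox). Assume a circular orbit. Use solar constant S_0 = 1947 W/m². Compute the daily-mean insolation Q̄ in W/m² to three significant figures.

Solar declination: sin δ = sin ε · sin L_s = sin 82.60° × sin 22.0° = 0.37149, so δ = +21.807°.
cos h₀ = −tan(+48.2°) tan(+21.807°) = -0.4475, h₀ = 2.0348 rad.
Bracket: h₀ sin ϕ sin δ + cos ϕ cos δ sin h₀ = 2.0348×0.74548×0.37149 + 0.66653×0.92844×0.89428 = 0.563514 + 0.553410 = 1.116924.
Q̄ = (S_0/π) × [bracket] = (1947/π) × 1.116924 = 692.2 W/m².

Q̄ ≈ 692 W/m²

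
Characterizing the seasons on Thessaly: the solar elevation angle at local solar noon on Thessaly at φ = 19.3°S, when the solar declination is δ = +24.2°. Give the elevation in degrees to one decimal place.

46.5°

At local noon the hour angle is zero, so the zenith angle equals |φ − δ| = |-19.3° − (+24.200°)| = 43.500°.
Elevation = 90° − 43.500° = 46.5°.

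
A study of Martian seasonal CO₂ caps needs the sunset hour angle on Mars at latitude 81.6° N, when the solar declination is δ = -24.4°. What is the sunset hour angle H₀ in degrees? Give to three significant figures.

cos H₀ = −tan φ · tan δ = 3.0719 ≥ 1, so the Sun never rises (polar night) and H₀ = 0.

H₀ = 0.00°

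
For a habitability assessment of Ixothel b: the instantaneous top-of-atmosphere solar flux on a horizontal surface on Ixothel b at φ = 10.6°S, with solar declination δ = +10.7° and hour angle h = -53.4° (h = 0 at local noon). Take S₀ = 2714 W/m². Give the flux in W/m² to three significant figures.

1.47e+03 W/m²

cos θ_z = sin φ sin δ + cos φ cos δ cos h = -0.034154 + 0.575861 = 0.541707.
Flux = S₀ · cos θ_z = 2714 × 0.541707 = 1470 W/m².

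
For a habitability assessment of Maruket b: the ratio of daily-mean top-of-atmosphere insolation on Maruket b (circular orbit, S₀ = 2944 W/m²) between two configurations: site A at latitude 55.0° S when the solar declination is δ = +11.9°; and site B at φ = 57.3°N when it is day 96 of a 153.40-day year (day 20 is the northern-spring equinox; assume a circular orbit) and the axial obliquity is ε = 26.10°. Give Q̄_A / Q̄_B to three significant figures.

Q̄_A / Q̄_B ≈ 0.577

— Configuration A (φ=-55.0°):
cos H₀ = −tan(-55.0°) tan(+11.900°) = 0.3010, H₀ = 1.2651 rad.
Bracket: H₀ sin φ sin δ + cos φ cos δ sin H₀ = 1.2651×-0.81915×0.20620 + 0.57358×0.97851×0.95364 = -0.213686 + 0.535234 = 0.321548.
Q̄ = (S₀/π) × [bracket] = (2944/π) × 0.321548 = 301.32 W/m².
— Configuration B (φ=+57.3°):
Solar longitude: λ_s = 360° × (96 − 20)/153.40 = 178.357°.
sin δ = sin 26.10° × sin 178.357° = 0.01261, so δ = +0.723°.
cos H₀ = −tan(+57.3°) tan(+0.723°) = -0.0196, H₀ = 1.5904 rad.
Bracket: H₀ sin φ sin δ + cos φ cos δ sin H₀ = 1.5904×0.84151×0.01261 + 0.54024×0.99992×0.99981 = 0.016876 + 0.540094 = 0.556970.
Q̄ = (S₀/π) × [bracket] = (2944/π) × 0.556970 = 521.94 W/m².
Ratio Q̄_A / Q̄_B = 301.32 / 521.94 = 0.5773.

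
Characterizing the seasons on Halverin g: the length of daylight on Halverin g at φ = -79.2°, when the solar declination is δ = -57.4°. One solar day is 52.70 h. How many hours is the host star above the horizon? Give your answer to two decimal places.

52.70 h

Sunrise equation: cos H₀ = −tan φ · tan δ = -8.1970 ≤ −1, so the host star never sets (polar day) and H₀ = π.
Daylight = 2H₀/(2π) × 52.70 h = (3.1416/π) × 52.70 = 52.70 h.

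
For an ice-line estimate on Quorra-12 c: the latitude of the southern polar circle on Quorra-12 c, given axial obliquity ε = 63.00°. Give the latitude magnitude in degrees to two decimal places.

The polar circle is the lowest latitude that experiences at least one full rotation of continuous darkness at the northern-summer solstice; it lies at |φ| = 90° − ε = 90° − 63.00° = 27.00°.

27.00°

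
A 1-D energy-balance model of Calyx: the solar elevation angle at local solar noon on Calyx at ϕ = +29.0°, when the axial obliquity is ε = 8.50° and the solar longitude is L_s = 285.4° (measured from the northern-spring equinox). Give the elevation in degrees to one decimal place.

52.8°

Solar declination: sin δ = sin ε · sin L_s = sin 8.50° × sin 285.4° = -0.14250, so δ = -8.193°.
At local noon the hour angle is zero, so the zenith angle equals |ϕ − δ| = |+29.0° − (-8.193°)| = 37.193°.
Elevation = 90° − 37.193° = 52.8°.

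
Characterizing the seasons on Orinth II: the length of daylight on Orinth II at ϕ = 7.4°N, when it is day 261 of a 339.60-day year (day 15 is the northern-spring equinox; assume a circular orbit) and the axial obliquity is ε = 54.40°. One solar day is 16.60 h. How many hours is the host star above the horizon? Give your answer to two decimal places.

7.37 h

Solar longitude: L_s = 360° × (261 − 15)/339.60 = 260.777°.
sin δ = sin 54.40° × sin 260.777° = -0.80259, so δ = -53.378°.
cos h₀ = −tan ϕ · tan δ = −tan(+7.4°) × tan(-53.378°) = 0.1747, so h₀ = 1.3952 rad = 79.94°.
Daylight = 2h₀/(2π) × 16.60 h = (1.3952/π) × 16.60 = 7.37 h.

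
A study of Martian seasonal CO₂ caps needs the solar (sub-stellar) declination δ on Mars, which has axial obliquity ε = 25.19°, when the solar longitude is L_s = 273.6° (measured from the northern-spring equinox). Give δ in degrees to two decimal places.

sin δ = sin ε · sin L_s = sin 25.19° × sin 273.6° = -0.424781.
δ = arcsin(-0.424781) = -25.14°.

δ = -25.14°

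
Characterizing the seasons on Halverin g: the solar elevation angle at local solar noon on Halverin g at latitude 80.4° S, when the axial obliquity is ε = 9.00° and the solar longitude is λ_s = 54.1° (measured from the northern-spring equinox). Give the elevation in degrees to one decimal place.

2.3°

Solar declination: sin δ = sin ε · sin λ_s = sin 9.00° × sin 54.1° = 0.12672, so δ = +7.280°.
At local noon the hour angle is zero, so the zenith angle equals |φ − δ| = |-80.4° − (+7.280°)| = 87.680°.
Elevation = 90° − 87.680° = 2.3°.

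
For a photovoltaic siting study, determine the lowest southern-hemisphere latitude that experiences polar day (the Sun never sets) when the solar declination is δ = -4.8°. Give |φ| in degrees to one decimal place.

|φ| = 85.2°

Polar day requires cos H₀ = −tan φ tan δ ≤ −1, i.e. tan φ tan δ ≥ 1.
The boundary is |tan φ| · |tan δ| = 1, so |φ| = 90° − |δ| = 90° − 4.8° = 85.2° in the southern hemisphere.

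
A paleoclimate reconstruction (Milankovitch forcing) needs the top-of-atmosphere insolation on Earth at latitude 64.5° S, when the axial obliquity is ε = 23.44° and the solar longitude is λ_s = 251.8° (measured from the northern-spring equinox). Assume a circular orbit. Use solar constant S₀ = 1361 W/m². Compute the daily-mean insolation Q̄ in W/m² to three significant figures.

Q̄ ≈ 473 W/m²

Solar declination: sin δ = sin ε · sin λ_s = sin 23.44° × sin 251.8° = -0.37789, so δ = -22.203°.
cos H₀ = −tan(-64.5°) tan(-22.203°) = -0.8557, H₀ = 2.5977 rad.
Bracket: H₀ sin φ sin δ + cos φ cos δ sin H₀ = 2.5977×-0.90259×-0.37789 + 0.43051×0.92585×0.51746 = 0.886023 + 0.206253 = 1.092276.
Q̄ = (S₀/π) × [bracket] = (1361/π) × 1.092276 = 473.2 W/m².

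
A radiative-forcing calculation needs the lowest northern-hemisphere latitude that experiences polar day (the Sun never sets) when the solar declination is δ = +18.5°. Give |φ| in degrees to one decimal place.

|φ| = 71.5°

Polar day requires cos H₀ = −tan φ tan δ ≤ −1, i.e. tan φ tan δ ≥ 1.
The boundary is |tan φ| · |tan δ| = 1, so |φ| = 90° − |δ| = 90° − 18.5° = 71.5° in the northern hemisphere.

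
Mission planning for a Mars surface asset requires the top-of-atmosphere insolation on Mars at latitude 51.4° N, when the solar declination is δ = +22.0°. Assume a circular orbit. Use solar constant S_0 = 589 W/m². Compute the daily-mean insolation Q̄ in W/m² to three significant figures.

cos h₀ = −tan(+51.4°) tan(+22.000°) = -0.5061, h₀ = 2.1015 rad.
Bracket: h₀ sin ϕ sin δ + cos ϕ cos δ sin h₀ = 2.1015×0.78152×0.37461 + 0.62388×0.92718×0.86247 = 0.615246 + 0.498895 = 1.114141.
Q̄ = (S_0/π) × [bracket] = (589/π) × 1.114141 = 208.9 W/m².

Q̄ ≈ 209 W/m²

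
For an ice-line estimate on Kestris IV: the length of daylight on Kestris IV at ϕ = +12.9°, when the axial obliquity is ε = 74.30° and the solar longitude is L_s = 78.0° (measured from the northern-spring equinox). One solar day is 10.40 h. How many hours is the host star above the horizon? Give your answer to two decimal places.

7.50 h

Solar declination: sin δ = sin ε · sin L_s = sin 74.30° × sin 78.0° = 0.94165, so δ = +70.331°.
cos h₀ = −tan ϕ · tan δ = −tan(+12.9°) × tan(+70.331°) = -0.6408, so h₀ = 2.2663 rad = 129.85°.
Daylight = 2h₀/(2π) × 10.40 h = (2.2663/π) × 10.40 = 7.50 h.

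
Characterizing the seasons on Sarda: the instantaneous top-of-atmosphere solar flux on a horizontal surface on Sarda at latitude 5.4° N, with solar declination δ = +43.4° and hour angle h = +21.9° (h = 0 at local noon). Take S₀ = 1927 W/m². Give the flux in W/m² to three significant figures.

cos θ_z = sin φ sin δ + cos φ cos δ cos h = 0.064661 + 0.671150 = 0.735811.
Flux = S₀ · cos θ_z = 1927 × 0.735811 = 1418 W/m².

1.42e+03 W/m²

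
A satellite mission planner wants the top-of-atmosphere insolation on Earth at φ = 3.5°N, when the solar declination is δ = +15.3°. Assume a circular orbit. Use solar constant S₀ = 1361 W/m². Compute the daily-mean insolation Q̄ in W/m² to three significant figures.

Q̄ ≈ 428 W/m²

cos H₀ = −tan(+3.5°) tan(+15.300°) = -0.0167, H₀ = 1.5875 rad.
Bracket: H₀ sin φ sin δ + cos φ cos δ sin H₀ = 1.5875×0.06105×0.26387 + 0.99813×0.96456×0.99986 = 0.025573 + 0.962621 = 0.988194.
Q̄ = (S₀/π) × [bracket] = (1361/π) × 0.988194 = 428.1 W/m².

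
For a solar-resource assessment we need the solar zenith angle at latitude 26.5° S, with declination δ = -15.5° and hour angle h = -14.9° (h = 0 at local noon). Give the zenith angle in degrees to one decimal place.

cos θ_z = sin φ sin δ + cos φ cos δ cos h = 0.119241 + 0.833389 = 0.952630.
θ_z = arccos(0.952630) = 17.7°.

θ_z = 17.7°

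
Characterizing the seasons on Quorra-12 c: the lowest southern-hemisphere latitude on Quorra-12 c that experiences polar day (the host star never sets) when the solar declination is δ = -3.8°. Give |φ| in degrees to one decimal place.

Polar day requires cos H₀ = −tan φ tan δ ≤ −1, i.e. tan φ tan δ ≥ 1.
The boundary is |tan φ| · |tan δ| = 1, so |φ| = 90° − |δ| = 90° − 3.8° = 86.2° in the southern hemisphere.

|φ| = 86.2°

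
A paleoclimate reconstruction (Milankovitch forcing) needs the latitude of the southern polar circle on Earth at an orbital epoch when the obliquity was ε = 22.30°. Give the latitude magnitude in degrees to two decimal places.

67.70°

The polar circle is the lowest latitude that experiences at least one full rotation of continuous darkness at the northern-summer solstice; it lies at |ϕ| = 90° − ε = 90° − 22.30° = 67.70°.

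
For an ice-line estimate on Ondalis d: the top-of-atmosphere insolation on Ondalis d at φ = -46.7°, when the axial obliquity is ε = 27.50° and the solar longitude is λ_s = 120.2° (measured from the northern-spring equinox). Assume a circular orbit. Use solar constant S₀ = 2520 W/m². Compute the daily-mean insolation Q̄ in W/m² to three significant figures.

Q̄ ≈ 193 W/m²

Solar declination: sin δ = sin ε · sin λ_s = sin 27.50° × sin 120.2° = 0.39908, so δ = +23.521°.
cos H₀ = −tan(-46.7°) tan(+23.521°) = 0.4619, H₀ = 1.0907 rad.
Bracket: H₀ sin φ sin δ + cos φ cos δ sin H₀ = 1.0907×-0.72777×0.39908 + 0.68582×0.91692×0.88695 = -0.316781 + 0.557751 = 0.240970.
Q̄ = (S₀/π) × [bracket] = (2520/π) × 0.240970 = 193.3 W/m².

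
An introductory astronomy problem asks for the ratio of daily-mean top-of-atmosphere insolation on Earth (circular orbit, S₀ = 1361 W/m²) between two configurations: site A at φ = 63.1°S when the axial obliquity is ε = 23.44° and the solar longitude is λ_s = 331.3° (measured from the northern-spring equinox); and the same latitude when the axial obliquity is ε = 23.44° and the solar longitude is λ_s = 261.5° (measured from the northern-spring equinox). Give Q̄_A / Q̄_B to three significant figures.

— Configuration A (φ=-63.1°):
Solar declination: sin δ = sin ε · sin λ_s = sin 23.44° × sin 331.3° = -0.19103, so δ = -11.013°.
cos H₀ = −tan(-63.1°) tan(-11.013°) = -0.3836, H₀ = 1.9645 rad.
Bracket: H₀ sin φ sin δ + cos φ cos δ sin H₀ = 1.9645×-0.89180×-0.19103 + 0.45243×0.98158×0.92350 = 0.334673 + 0.410123 = 0.744796.
Q̄ = (S₀/π) × [bracket] = (1361/π) × 0.744796 = 322.66 W/m².
— Configuration B (φ=-63.1°):
Solar declination: sin δ = sin ε · sin λ_s = sin 23.44° × sin 261.5° = -0.39342, so δ = -23.167°.
cos H₀ = −tan(-63.1°) tan(-23.167°) = -0.8435, H₀ = 2.5745 rad.
Bracket: H₀ sin φ sin δ + cos φ cos δ sin H₀ = 2.5745×-0.89180×-0.39342 + 0.45243×0.91936×0.53714 = 0.903268 + 0.223421 = 1.126689.
Q̄ = (S₀/π) × [bracket] = (1361/π) × 1.126689 = 488.10 W/m².
Ratio Q̄_A / Q̄_B = 322.66 / 488.10 = 0.6611.

Q̄_A / Q̄_B ≈ 0.661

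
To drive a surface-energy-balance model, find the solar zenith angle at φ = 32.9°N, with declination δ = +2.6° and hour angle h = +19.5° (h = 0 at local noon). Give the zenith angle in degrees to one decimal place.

θ_z = 35.4°

cos θ_z = sin φ sin δ + cos φ cos δ cos h = 0.024640 + 0.790646 = 0.815286.
θ_z = arccos(0.815286) = 35.4°.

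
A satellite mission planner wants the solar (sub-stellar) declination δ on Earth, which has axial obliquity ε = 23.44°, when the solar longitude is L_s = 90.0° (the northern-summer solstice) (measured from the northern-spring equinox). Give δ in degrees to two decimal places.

sin δ = sin ε · sin L_s = sin 23.44° × sin 90.0° = 0.397789.
δ = arcsin(0.397789) = +23.44°.

δ = +23.44°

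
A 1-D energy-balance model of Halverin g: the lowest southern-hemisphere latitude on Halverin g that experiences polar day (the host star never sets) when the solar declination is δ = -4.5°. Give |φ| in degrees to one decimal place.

Polar day requires cos H₀ = −tan φ tan δ ≤ −1, i.e. tan φ tan δ ≥ 1.
The boundary is |tan φ| · |tan δ| = 1, so |φ| = 90° − |δ| = 90° − 4.5° = 85.5° in the southern hemisphere.

|φ| = 85.5°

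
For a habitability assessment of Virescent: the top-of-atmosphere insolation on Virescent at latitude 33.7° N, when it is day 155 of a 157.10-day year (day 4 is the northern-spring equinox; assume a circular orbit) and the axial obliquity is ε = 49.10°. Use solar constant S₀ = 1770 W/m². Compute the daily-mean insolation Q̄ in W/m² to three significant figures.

Solar longitude: λ_s = 360° × (155 − 4)/157.10 = 346.022°.
sin δ = sin 49.10° × sin 346.022° = -0.18258, so δ = -10.520°.
cos H₀ = −tan(+33.7°) tan(-10.520°) = 0.1238, H₀ = 1.4466 rad.
Bracket: H₀ sin φ sin δ + cos φ cos δ sin H₀ = 1.4466×0.55484×-0.18258 + 0.83195×0.98319×0.99230 = -0.146544 + 0.811667 = 0.665123.
Q̄ = (S₀/π) × [bracket] = (1770/π) × 0.665123 = 374.7 W/m².

Q̄ ≈ 375 W/m²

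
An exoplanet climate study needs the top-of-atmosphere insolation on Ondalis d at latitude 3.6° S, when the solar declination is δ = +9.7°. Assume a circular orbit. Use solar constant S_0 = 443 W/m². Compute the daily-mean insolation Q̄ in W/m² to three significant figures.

cos h₀ = −tan(-3.6°) tan(+9.700°) = 0.0108, h₀ = 1.5600 rad.
Bracket: h₀ sin ϕ sin δ + cos ϕ cos δ sin h₀ = 1.5600×-0.06279×0.16849 + 0.99803×0.98570×0.99994 = -0.016504 + 0.983699 = 0.967195.
Q̄ = (S_0/π) × [bracket] = (443/π) × 0.967195 = 136.4 W/m².

Q̄ ≈ 136 W/m²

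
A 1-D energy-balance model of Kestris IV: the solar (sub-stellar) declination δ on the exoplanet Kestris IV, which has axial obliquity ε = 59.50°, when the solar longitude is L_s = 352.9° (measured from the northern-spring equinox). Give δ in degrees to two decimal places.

δ = -6.11°

sin δ = sin ε · sin L_s = sin 59.50° × sin 352.9° = -0.106499.
δ = arcsin(-0.106499) = -6.11°.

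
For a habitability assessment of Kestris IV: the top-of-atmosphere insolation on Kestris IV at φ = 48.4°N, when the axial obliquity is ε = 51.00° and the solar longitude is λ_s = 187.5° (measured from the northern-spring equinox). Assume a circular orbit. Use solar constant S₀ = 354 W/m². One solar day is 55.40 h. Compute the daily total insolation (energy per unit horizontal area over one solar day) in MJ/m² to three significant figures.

12.3 MJ/m²

Solar declination: sin δ = sin ε · sin λ_s = sin 51.00° × sin 187.5° = -0.10144, so δ = -5.822°.
cos H₀ = −tan(+48.4°) tan(-5.822°) = 0.1148, H₀ = 1.4557 rad.
Bracket: H₀ sin φ sin δ + cos φ cos δ sin H₀ = 1.4557×0.74780×-0.10144 + 0.66393×0.99484×0.99338 = -0.110425 + 0.656132 = 0.545707.
Q̄ = (S₀/π) × [bracket] = (354/π) × 0.545707 = 61.491 W/m².
Daily total = Q̄ × 55.40 h × 3600 s/h = 61.491 × 55.40 × 3600 / 10⁶ = 12.26 MJ/m².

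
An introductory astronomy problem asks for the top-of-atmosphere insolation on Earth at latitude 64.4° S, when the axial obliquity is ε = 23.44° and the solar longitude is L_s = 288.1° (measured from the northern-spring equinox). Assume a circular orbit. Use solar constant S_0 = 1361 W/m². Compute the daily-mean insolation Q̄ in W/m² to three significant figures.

Q̄ ≈ 473 W/m²

Solar declination: sin δ = sin ε · sin L_s = sin 23.44° × sin 288.1° = -0.37810, so δ = -22.216°.
cos h₀ = −tan(-64.4°) tan(-22.216°) = -0.8524, h₀ = 2.5914 rad.
Bracket: h₀ sin ϕ sin δ + cos ϕ cos δ sin h₀ = 2.5914×-0.90183×-0.37810 + 0.43209×0.92576×0.52281 = 0.883621 + 0.209130 = 1.092751.
Q̄ = (S_0/π) × [bracket] = (1361/π) × 1.092751 = 473.4 W/m².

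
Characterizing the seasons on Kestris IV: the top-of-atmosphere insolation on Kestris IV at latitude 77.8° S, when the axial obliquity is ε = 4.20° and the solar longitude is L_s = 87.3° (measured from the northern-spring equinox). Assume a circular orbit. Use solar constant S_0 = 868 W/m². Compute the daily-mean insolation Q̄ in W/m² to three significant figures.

Solar declination: sin δ = sin ε · sin L_s = sin 4.20° × sin 87.3° = 0.07316, so δ = +4.195°.
cos h₀ = −tan(-77.8°) tan(+4.195°) = 0.3393, h₀ = 1.2247 rad.
Bracket: h₀ sin ϕ sin δ + cos ϕ cos δ sin h₀ = 1.2247×-0.97742×0.07316 + 0.21132×0.99732×0.94069 = -0.087576 + 0.198254 = 0.110678.
Q̄ = (S_0/π) × [bracket] = (868/π) × 0.110678 = 30.58 W/m².

Q̄ ≈ 30.6 W/m²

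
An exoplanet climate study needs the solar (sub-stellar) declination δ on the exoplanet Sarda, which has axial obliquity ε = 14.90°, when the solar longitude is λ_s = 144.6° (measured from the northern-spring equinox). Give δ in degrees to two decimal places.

δ = +8.57°

sin δ = sin ε · sin λ_s = sin 14.90° × sin 144.6° = 0.148952.
δ = arcsin(0.148952) = +8.57°.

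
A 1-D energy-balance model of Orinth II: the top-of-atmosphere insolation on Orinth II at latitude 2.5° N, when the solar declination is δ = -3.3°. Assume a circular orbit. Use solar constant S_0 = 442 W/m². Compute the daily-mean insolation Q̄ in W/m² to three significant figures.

Q̄ ≈ 140 W/m²

cos h₀ = −tan(+2.5°) tan(-3.300°) = 0.0025, h₀ = 1.5683 rad.
Bracket: h₀ sin ϕ sin δ + cos ϕ cos δ sin h₀ = 1.5683×0.04362×-0.05756 + 0.99905×0.99834×1.00000 = -0.003938 + 0.997392 = 0.993454.
Q̄ = (S_0/π) × [bracket] = (442/π) × 0.993454 = 139.8 W/m².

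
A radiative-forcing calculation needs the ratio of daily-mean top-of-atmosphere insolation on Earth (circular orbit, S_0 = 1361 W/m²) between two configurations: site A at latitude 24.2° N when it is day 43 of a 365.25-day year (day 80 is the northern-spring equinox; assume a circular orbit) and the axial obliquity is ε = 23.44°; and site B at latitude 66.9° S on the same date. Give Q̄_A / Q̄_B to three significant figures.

— Configuration A (ϕ=+24.2°):
Solar longitude: L_s = 360° × (43 − 80)/365.25 = -36.468°, i.e. -36.468° + 360° = 323.532°.
sin δ = sin 23.44° × sin 323.532° = -0.23644, so δ = -13.676°.
cos h₀ = −tan(+24.2°) tan(-13.676°) = 0.1094, h₀ = 1.4612 rad.
Bracket: h₀ sin ϕ sin δ + cos ϕ cos δ sin h₀ = 1.4612×0.40992×-0.23644 + 0.91212×0.97165×0.99400 = -0.141622 + 0.880944 = 0.739322.
Q̄ = (S_0/π) × [bracket] = (1361/π) × 0.739322 = 320.29 W/m².
— Configuration B (ϕ=-66.9°):
cos h₀ = −tan(-66.9°) tan(-13.676°) = -0.5705, h₀ = 2.1779 rad.
Bracket: h₀ sin ϕ sin δ + cos ϕ cos δ sin h₀ = 2.1779×-0.91982×-0.23644 + 0.39234×0.97165×0.82130 = 0.473655 + 0.313094 = 0.786749.
Q̄ = (S_0/π) × [bracket] = (1361/π) × 0.786749 = 340.84 W/m².
Ratio Q̄_A / Q̄_B = 320.29 / 340.84 = 0.9397.

Q̄_A / Q̄_B ≈ 0.940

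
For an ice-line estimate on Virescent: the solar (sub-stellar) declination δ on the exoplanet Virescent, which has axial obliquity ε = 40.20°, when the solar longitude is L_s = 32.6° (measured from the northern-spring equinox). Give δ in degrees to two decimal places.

δ = +20.35°

sin δ = sin ε · sin L_s = sin 40.20° × sin 32.6° = 0.347754.
δ = arcsin(0.347754) = +20.35°.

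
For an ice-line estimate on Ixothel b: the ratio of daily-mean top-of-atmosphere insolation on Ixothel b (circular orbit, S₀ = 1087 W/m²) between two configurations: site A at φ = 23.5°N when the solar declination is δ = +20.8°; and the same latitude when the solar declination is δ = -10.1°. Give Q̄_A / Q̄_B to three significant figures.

— Configuration A (φ=+23.5°):
cos H₀ = −tan(+23.5°) tan(+20.800°) = -0.1652, H₀ = 1.7367 rad.
Bracket: H₀ sin φ sin δ + cos φ cos δ sin H₀ = 1.7367×0.39875×0.35511 + 0.91706×0.93483×0.98627 = 0.245917 + 0.845525 = 1.091442.
Q̄ = (S₀/π) × [bracket] = (1087/π) × 1.091442 = 377.64 W/m².
— Configuration B (φ=+23.5°):
cos H₀ = −tan(+23.5°) tan(-10.100°) = 0.0775, H₀ = 1.4933 rad.
Bracket: H₀ sin φ sin δ + cos φ cos δ sin H₀ = 1.4933×0.39875×-0.17537 + 0.91706×0.98450×0.99700 = -0.104425 + 0.900137 = 0.795712.
Q̄ = (S₀/π) × [bracket] = (1087/π) × 0.795712 = 275.32 W/m².
Ratio Q̄_A / Q̄_B = 377.64 / 275.32 = 1.372.

Q̄_A / Q̄_B ≈ 1.37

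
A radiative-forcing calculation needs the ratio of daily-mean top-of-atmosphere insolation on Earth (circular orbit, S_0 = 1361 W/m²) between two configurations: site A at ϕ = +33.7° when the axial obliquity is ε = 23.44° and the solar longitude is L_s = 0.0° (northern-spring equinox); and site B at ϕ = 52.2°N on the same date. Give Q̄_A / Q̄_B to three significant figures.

Q̄_A / Q̄_B ≈ 1.36

— Configuration A (ϕ=+33.7°):
Solar declination: sin δ = sin ε · sin L_s = sin 23.44° × sin 0.0° = 0.00000, so δ = +0.000°.
cos h₀ = −tan(+33.7°) tan(+0.000°) = -0.0000, h₀ = 1.5708 rad.
Bracket: h₀ sin ϕ sin δ + cos ϕ cos δ sin h₀ = 1.5708×0.55484×0.00000 + 0.83195×1.00000×1.00000 = 0.000000 + 0.831950 = 0.831950.
Q̄ = (S_0/π) × [bracket] = (1361/π) × 0.831950 = 360.42 W/m².
— Configuration B (ϕ=+52.2°):
cos h₀ = −tan(+52.2°) tan(+0.000°) = -0.0000, h₀ = 1.5708 rad.
Bracket: h₀ sin ϕ sin δ + cos ϕ cos δ sin h₀ = 1.5708×0.79016×0.00000 + 0.61291×1.00000×1.00000 = 0.000000 + 0.612910 = 0.612910.
Q̄ = (S_0/π) × [bracket] = (1361/π) × 0.612910 = 265.52 W/m².
Ratio Q̄_A / Q̄_B = 360.42 / 265.52 = 1.357.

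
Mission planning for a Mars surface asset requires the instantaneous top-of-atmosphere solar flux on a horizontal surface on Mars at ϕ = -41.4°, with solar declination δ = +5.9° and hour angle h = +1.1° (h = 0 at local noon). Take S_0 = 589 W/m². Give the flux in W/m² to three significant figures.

cos θ_z = sin ϕ sin δ + cos ϕ cos δ cos h = -0.067978 + 0.746000 = 0.678022.
Flux = S_0 · cos θ_z = 589 × 0.678022 = 399.4 W/m².

399 W/m²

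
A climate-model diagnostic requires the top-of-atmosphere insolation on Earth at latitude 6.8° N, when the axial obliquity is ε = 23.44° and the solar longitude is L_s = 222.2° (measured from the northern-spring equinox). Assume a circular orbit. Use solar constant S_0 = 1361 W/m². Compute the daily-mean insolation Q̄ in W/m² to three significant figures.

Solar declination: sin δ = sin ε · sin L_s = sin 23.44° × sin 222.2° = -0.26720, so δ = -15.498°.
cos h₀ = −tan(+6.8°) tan(-15.498°) = 0.0331, h₀ = 1.5377 rad.
Bracket: h₀ sin ϕ sin δ + cos ϕ cos δ sin h₀ = 1.5377×0.11840×-0.26720 + 0.99297×0.96364×0.99945 = -0.048647 + 0.956339 = 0.907692.
Q̄ = (S_0/π) × [bracket] = (1361/π) × 0.907692 = 393.2 W/m².

Q̄ ≈ 393 W/m²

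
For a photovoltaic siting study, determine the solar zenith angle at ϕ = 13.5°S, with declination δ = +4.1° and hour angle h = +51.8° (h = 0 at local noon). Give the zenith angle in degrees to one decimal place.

cos θ_z = sin ϕ sin δ + cos ϕ cos δ cos h = -0.016691 + 0.599783 = 0.583092.
θ_z = arccos(0.583092) = 54.3°.

θ_z = 54.3°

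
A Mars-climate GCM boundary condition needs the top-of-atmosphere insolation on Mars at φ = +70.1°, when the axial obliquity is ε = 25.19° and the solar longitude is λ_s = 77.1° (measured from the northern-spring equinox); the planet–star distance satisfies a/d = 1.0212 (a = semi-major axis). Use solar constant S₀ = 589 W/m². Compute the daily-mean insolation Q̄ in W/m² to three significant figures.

Solar declination: sin δ = sin ε · sin λ_s = sin 25.19° × sin 77.1° = 0.41488, so δ = +24.512°.
cos H₀ = −tan(+70.1°) tan(+24.512°) = -1.2596 ≤ −1 ⇒ polar day, H₀ = π.
Bracket: H₀ sin φ sin δ + cos φ cos δ sin H₀ = 3.1416×0.94029×0.41488 + 0.34038×0.90988×0.00000 = 1.225562 + 0.000000 = 1.225562.
Inverse-square distance factor (a/d)² = 1.0212² = 1.042849.
Q̄ = (S₀/π) × 1.042849 × [bracket] = (589/π) × 1.042849 × 1.225562 = 239.6 W/m².

Q̄ ≈ 240 W/m²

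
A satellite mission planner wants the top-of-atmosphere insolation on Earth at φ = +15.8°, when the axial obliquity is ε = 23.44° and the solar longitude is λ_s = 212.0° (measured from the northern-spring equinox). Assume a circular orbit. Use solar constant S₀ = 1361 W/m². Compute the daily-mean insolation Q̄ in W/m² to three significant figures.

Solar declination: sin δ = sin ε · sin λ_s = sin 23.44° × sin 212.0° = -0.21080, so δ = -12.169°.
cos H₀ = −tan(+15.8°) tan(-12.169°) = 0.0610, H₀ = 1.5097 rad.
Bracket: H₀ sin φ sin δ + cos φ cos δ sin H₀ = 1.5097×0.27228×-0.21080 + 0.96222×0.97753×0.99814 = -0.086652 + 0.938849 = 0.852197.
Q̄ = (S₀/π) × [bracket] = (1361/π) × 0.852197 = 369.2 W/m².

Q̄ ≈ 369 W/m²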